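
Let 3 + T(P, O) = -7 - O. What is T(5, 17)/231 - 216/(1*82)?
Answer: -8685/3157 ≈ -2.7510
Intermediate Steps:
T(P, O) = -10 - O (T(P, O) = -3 + (-7 - O) = -10 - O)
T(5, 17)/231 - 216/(1*82) = (-10 - 1*17)/231 - 216/(1*82) = (-10 - 17)*(1/231) - 216/82 = -27*1/231 - 216*1/82 = -9/77 - 108/41 = -8685/3157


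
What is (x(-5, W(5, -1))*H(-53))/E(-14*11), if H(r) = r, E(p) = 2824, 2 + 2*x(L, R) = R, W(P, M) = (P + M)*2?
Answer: -159/2824 ≈ -0.056303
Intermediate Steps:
W(P, M) = 2*M + 2*P (W(P, M) = (M + P)*2 = 2*M + 2*P)
x(L, R) = -1 + R/2
(x(-5, W(5, -1))*H(-53))/E(-14*11) = ((-1 + (2*(-1) + 2*5)/2)*(-53))/2824 = ((-1 + (-2 + 10)/2)*(-53))*(1/2824) = ((-1 + (½)*8)*(-53))*(1/2824) = ((-1 + 4)*(-53))*(1/2824) = (3*(-53))*(1/2824) = -159*1/2824 = -159/2824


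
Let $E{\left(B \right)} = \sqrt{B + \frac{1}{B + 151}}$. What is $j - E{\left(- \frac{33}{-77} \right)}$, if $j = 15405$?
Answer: $15405 - \frac{\sqrt{5989795}}{3710} \approx 15404.0$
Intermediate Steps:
$E{\left(B \right)} = \sqrt{B + \frac{1}{151 + B}}$
$j - E{\left(- \frac{33}{-77} \right)} = 15405 - \sqrt{\frac{1 + - \frac{33}{-77} \left(151 - \frac{33}{-77}\right)}{151 - \frac{33}{-77}}} = 15405 - \sqrt{\frac{1 + \left(-33\right) \left(- \frac{1}{77}\right) \left(151 - - \frac{3}{7}\right)}{151 - - \frac{3}{7}}} = 15405 - \sqrt{\frac{1 + \frac{3 \left(151 + \frac{3}{7}\right)}{7}}{151 + \frac{3}{7}}} = 15405 - \sqrt{\frac{1 + \frac{3}{7} \cdot \frac{1060}{7}}{\frac{1060}{7}}} = 15405 - \sqrt{\frac{7 \left(1 + \frac{3180}{49}\right)}{1060}} = 15405 - \sqrt{\frac{7}{1060} \cdot \frac{3229}{49}} = 15405 - \sqrt{\frac{3229}{7420}} = 15405 - \frac{\sqrt{5989795}}{3710}$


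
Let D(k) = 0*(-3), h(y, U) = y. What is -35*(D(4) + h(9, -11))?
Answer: -315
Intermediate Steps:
D(k) = 0
-35*(D(4) + h(9, -11)) = -35*(0 + 9) = -35*9 = -315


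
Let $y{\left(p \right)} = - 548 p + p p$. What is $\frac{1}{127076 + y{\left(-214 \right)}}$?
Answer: $\frac{1}{290144} \approx 3.4466 \cdot 10^{-6}$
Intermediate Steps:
$y{\left(p \right)} = p^{2} - 548 p$ ($y{\left(p \right)} = - 548 p + p^{2} = p^{2} - 548 p$)
$\frac{1}{127076 + y{\left(-214 \right)}} = \frac{1}{127076 - 214 \left(-548 - 214\right)} = \frac{1}{127076 - -163068} = \frac{1}{127076 + 163068} = \frac{1}{290144}$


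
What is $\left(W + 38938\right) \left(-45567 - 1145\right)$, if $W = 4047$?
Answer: $-2007915320$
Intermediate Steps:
$\left(W + 38938\right) \left(-45567 - 1145\right) = \left(4047 + 38938\right) \left(-45567 - 1145\right) = 42985 \left(-46712\right) = -2007915320$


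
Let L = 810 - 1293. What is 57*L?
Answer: -27531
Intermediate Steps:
L = -483
57*L = 57*(-483) = -27531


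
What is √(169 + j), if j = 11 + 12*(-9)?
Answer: 6*√2 ≈ 8.4853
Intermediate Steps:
j = -97 (j = 11 - 108 = -97)
√(169 + j) = √(169 - 97) = √72 = 6*√2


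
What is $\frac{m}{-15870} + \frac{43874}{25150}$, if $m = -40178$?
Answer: $\frac{85337854}{19956525} \approx 4.2762$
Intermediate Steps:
$\frac{m}{-15870} + \frac{43874}{25150} = - \frac{40178}{-15870} + \frac{43874}{25150} = \left(-40178\right) \left(- \frac{1}{15870}\right) + 43874 \cdot \frac{1}{25150} = \frac{20089}{7935} + \frac{21937}{12575} = \frac{85337854}{19956525}$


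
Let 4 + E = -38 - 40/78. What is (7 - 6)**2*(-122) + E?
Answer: -6416/39 ≈ -164.51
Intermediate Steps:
E = -1658/39 (E = -4 + (-38 - 40/78) = -4 + (-38 - 1*20/39) = -4 + (-38 - 20/39) = -4 - 1502/39 = -1658/39 ≈ -42.513)
(7 - 6)**2*(-122) + E = (7 - 6)**2*(-122) - 1658/39 = 1**2*(-122) - 1658/39 = 1*(-122) - 1658/39 = -122 - 1658/39 = -6416/39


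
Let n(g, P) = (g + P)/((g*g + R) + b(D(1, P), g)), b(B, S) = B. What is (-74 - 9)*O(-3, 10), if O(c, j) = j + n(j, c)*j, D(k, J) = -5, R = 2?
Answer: -86320/97 ≈ -889.90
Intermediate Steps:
n(g, P) = (P + g)/(-3 + g²) (n(g, P) = (g + P)/((g*g + 2) - 5) = (P + g)/((g² + 2) - 5) = (P + g)/((2 + g²) - 5) = (P + g)/(-3 + g²))
O(c, j) = j + j*(c + j)/(-3 + j²) (O(c, j) = j + ((c + j)/(-3 + j²))*j = j + j*(c + j)/(-3 + j²))
(-74 - 9)*O(-3, 10) = (-74 - 9)*(10*(-3 - 3 + 10 + 10²)/(-3 + 10²)) = -830*(-3 - 3 + 10 + 100)/(-3 + 100) = -830*104/97 = -83*1040/97 = -86320/97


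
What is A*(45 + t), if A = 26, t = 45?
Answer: 2340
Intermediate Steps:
A*(45 + t) = 26*(45 + 45) = 26*90 = 2340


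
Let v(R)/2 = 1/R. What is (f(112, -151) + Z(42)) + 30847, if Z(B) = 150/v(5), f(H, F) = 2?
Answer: 31224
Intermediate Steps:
v(R) = 2/R
Z(B) = 375 (Z(B) = 150/((2/5)) = 150/((2*(⅕))) = 150/(⅖) = 150*(5/2) = 375)
(f(112, -151) + Z(42)) + 30847 = (2 + 375) + 30847 = 377 + 30847 = 31224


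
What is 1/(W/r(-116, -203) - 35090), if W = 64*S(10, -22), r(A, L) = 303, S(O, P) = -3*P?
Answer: -101/3542682 ≈ -2.8509e-5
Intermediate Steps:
W = 4224 (W = 64*(-3*(-22)) = 64*66 = 4224)
1/(W/r(-116, -203) - 35090) = 1/(4224/303 - 35090) = 1/(4224*(1/303) - 35090) = 1/(1408/101 - 35090) = 1/(-3542682/101) = -101/3542682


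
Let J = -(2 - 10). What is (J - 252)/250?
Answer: -122/125 ≈ -0.97600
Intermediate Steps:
J = 8 (J = -1*(-8) = 8)
(J - 252)/250 = (8 - 252)/250 = -244*1/250 = -122/125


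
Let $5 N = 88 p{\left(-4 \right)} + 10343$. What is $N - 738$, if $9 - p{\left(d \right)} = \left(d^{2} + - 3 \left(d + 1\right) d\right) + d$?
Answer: $\frac{9557}{5} \approx 1911.4$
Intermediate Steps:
$p{\left(d \right)} = 9 - d - d^{2} - d \left(-3 - 3 d\right)$ ($p{\left(d \right)} = 9 - \left(\left(d^{2} + - 3 \left(d + 1\right) d\right) + d\right) = 9 - \left(\left(d^{2} + - 3 \left(1 + d\right) d\right) + d\right) = 9 - \left(\left(d^{2} + \left(-3 - 3 d\right) d\right) + d\right) = 9 - \left(\left(d^{2} + d \left(-3 - 3 d\right)\right) + d\right) = 9 - \left(d + d^{2} + d \left(-3 - 3 d\right)\right) = 9 - d - d^{2} - d \left(-3 - 3 d\right)$)
$N = \frac{13247}{5}$ ($N = \frac{88 \left(9 + 2 \left(-4\right) + 2 \left(-4\right)^{2}\right) + 10343}{5} = \frac{88 \left(9 - 8 + 2 \cdot 16\right) + 10343}{5} = \frac{88 \left(9 - 8 + 32\right) + 10343}{5} = \frac{88 \cdot 33 + 10343}{5} = \frac{2904 + 10343}{5} = \frac{1}{5} \cdot 13247 = \frac{13247}{5} \approx 2649.4$)
$N - 738 = \frac{13247}{5} - 738 = \frac{9557}{5}$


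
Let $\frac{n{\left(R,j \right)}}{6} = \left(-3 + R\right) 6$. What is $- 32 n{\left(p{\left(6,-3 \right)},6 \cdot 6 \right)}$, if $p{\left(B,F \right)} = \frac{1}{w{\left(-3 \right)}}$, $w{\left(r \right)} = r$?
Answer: $3840$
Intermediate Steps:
$p{\left(B,F \right)} = - \frac{1}{3}$ ($p{\left(B,F \right)} = \frac{1}{-3} = - \frac{1}{3}$)
$n{\left(R,j \right)} = -108 + 36 R$ ($n{\left(R,j \right)} = 6 \left(-3 + R\right) 6 = 6 \left(-18 + 6 R\right) = -108 + 36 R$)
$- 32 n{\left(p{\left(6,-3 \right)},6 \cdot 6 \right)} = - 32 \left(-108 + 36 \left(- \frac{1}{3}\right)\right) = - 32 \left(-108 - 12\right) = \left(-32\right) \left(-120\right) = 3840$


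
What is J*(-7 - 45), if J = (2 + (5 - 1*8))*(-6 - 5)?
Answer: -572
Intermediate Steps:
J = 11 (J = (2 + (5 - 8))*(-11) = (2 - 3)*(-11) = -1*(-11) = 11)
J*(-7 - 45) = 11*(-7 - 45) = 11*(-52) = -572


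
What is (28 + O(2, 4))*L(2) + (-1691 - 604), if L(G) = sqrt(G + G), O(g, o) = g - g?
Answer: -2239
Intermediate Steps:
O(g, o) = 0
L(G) = sqrt(2)*sqrt(G) (L(G) = sqrt(2*G) = sqrt(2)*sqrt(G))
(28 + O(2, 4))*L(2) + (-1691 - 604) = (28 + 0)*(sqrt(2)*sqrt(2)) + (-1691 - 604) = 28*2 - 2295 = 56 - 2295 = -2239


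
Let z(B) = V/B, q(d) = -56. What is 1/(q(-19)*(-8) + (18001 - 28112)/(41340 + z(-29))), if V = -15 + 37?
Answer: 1198838/536786205 ≈ 0.0022334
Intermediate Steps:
V = 22
z(B) = 22/B
1/(q(-19)*(-8) + (18001 - 28112)/(41340 + z(-29))) = 1/(-56*(-8) + (18001 - 28112)/(41340 + 22/(-29))) = 1/(448 - 10111/(41340 + 22*(-1/29))) = 1/(448 - 10111/(41340 - 22/29)) = 1/(448 - 10111/1198838/29) = 1/(448 - 10111*29/1198838) = 1/(448 - 293219/1198838) = 1/(536786205/1198838) = 1198838/536786205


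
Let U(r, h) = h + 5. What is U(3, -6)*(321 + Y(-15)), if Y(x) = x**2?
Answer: -546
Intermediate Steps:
U(r, h) = 5 + h
U(3, -6)*(321 + Y(-15)) = (5 - 6)*(321 + (-15)**2) = -(321 + 225) = -1*546 = -546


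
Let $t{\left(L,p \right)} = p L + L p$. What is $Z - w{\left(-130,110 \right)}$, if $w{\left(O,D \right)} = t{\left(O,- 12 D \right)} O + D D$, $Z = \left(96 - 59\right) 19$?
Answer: $44604603$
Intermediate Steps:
$t{\left(L,p \right)} = 2 L p$ ($t{\left(L,p \right)} = L p + L p = 2 L p$)
$Z = 703$ ($Z = 37 \cdot 19 = 703$)
$w{\left(O,D \right)} = D^{2} - 24 D O^{2}$ ($w{\left(O,D \right)} = 2 O \left(- 12 D\right) O + D D = - 24 D O O + D^{2} = - 24 D O^{2} + D^{2} = D^{2} - 24 D O^{2}$)
$Z - w{\left(-130,110 \right)} = 703 - 110 \left(110 - 24 \left(-130\right)^{2}\right) = 703 - 110 \left(110 - 405600\right) = 703 - 110 \left(-405490\right) = 703 - -44603900 = 703 + 44603900 = 44604603$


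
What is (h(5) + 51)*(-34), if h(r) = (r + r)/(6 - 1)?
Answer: -1802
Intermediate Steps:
h(r) = 2*r/5 (h(r) = (2*r)/5 = (2*r)*(⅕) = 2*r/5)
(h(5) + 51)*(-34) = ((⅖)*5 + 51)*(-34) = (2 + 51)*(-34) = 53*(-34) = -1802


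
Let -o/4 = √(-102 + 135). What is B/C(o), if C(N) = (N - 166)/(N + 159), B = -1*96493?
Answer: 1298892273/13514 - 31360225*√33/6757 ≈ 69453.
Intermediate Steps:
B = -96493
o = -4*√33 (o = -4*√(-102 + 135) = -4*√33 ≈ -22.978)
C(N) = (-166 + N)/(159 + N)
B/C(o) = -96493*(159 - 4*√33)/(-166 - 4*√33)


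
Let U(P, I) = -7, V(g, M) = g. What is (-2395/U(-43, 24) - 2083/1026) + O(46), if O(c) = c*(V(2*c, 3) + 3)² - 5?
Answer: 2984014079/7182 ≈ 4.1549e+5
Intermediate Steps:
O(c) = -5 + c*(3 + 2*c)² (O(c) = c*(2*c + 3)² - 5 = c*(3 + 2*c)² - 5 = -5 + c*(3 + 2*c)²)
(-2395/U(-43, 24) - 2083/1026) + O(46) = (-2395/(-7) - 2083/1026) + (-5 + 46*(3 + 2*46)²) = (-2395*(-⅐) - 2083*1/1026) + (-5 + 46*(3 + 92)²) = (2395/7 - 2083/1026) + (-5 + 46*95²) = 2442689/7182 + (-5 + 46*9025) = 2442689/7182 + (-5 + 415150) = 2442689/7182 + 415145 = 2984014079/7182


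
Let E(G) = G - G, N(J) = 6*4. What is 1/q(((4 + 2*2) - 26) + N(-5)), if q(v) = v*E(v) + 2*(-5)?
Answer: -⅒ ≈ -0.10000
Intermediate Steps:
N(J) = 24
E(G) = 0
q(v) = -10 (q(v) = v*0 + 2*(-5) = 0 - 10 = -10)
1/q(((4 + 2*2) - 26) + N(-5)) = 1/(-10) = -⅒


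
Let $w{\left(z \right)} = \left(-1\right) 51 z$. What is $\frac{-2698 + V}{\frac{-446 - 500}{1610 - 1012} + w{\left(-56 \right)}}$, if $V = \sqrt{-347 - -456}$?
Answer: $- \frac{806702}{853471} + \frac{299 \sqrt{109}}{853471} \approx -0.94154$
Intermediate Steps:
$w{\left(z \right)} = - 51 z$
$V = \sqrt{109}$ ($V = \sqrt{-347 + 456} = \sqrt{109} \approx 10.44$)
$\frac{-2698 + V}{\frac{-446 - 500}{1610 - 1012} + w{\left(-56 \right)}} = \frac{-2698 + \sqrt{109}}{\frac{-446 - 500}{1610 - 1012} - -2856} = \frac{-2698 + \sqrt{109}}{- \frac{946}{598} + 2856} = \frac{-2698 + \sqrt{109}}{\left(-946\right) \frac{1}{598} + 2856} = \frac{-2698 + \sqrt{109}}{- \frac{473}{299} + 2856} = \frac{-2698 + \sqrt{109}}{\frac{853471}{299}} = \left(-2698 + \sqrt{109}\right) \frac{299}{853471} = - \frac{806702}{853471} + \frac{299 \sqrt{109}}{853471}$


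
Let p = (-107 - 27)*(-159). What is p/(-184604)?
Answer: -10653/92302 ≈ -0.11541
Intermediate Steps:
p = 21306 (p = -134*(-159) = 21306)
p/(-184604) = 21306/(-184604) = 21306*(-1/184604) = -10653/92302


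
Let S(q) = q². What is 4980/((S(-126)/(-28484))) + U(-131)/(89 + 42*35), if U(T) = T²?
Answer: -18406016737/2062557 ≈ -8923.9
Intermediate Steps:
4980/((S(-126)/(-28484))) + U(-131)/(89 + 42*35) = 4980/(((-126)²/(-28484))) + (-131)²/(89 + 42*35) = 4980/((15876*(-1/28484))) + 17161/(89 + 1470) = 4980/(-3969/7121) + 17161/1559 = 4980*(-7121/3969) + 17161*(1/1559) = -11820860/1323 + 17161/1559 = -18406016737/2062557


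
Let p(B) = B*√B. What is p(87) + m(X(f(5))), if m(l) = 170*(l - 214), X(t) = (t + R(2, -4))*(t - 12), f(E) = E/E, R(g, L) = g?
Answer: -41990 + 87*√87 ≈ -41179.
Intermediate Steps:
f(E) = 1
p(B) = B^(3/2)
X(t) = (-12 + t)*(2 + t) (X(t) = (t + 2)*(t - 12) = (2 + t)*(-12 + t) = (-12 + t)*(2 + t))
m(l) = -36380 + 170*l (m(l) = 170*(-214 + l) = -36380 + 170*l)
p(87) + m(X(f(5))) = 87^(3/2) + (-36380 + 170*(-24 + 1² - 10*1)) = 87*√87 + (-36380 + 170*(-24 + 1 - 10)) = 87*√87 + (-36380 + 170*(-33)) = 87*√87 + (-36380 - 5610) = 87*√87 - 41990 = -41990 + 87*√87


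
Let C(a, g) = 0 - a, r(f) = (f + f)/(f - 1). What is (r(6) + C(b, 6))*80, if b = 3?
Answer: -48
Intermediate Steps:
r(f) = 2*f/(-1 + f) (r(f) = (2*f)/(-1 + f) = 2*f/(-1 + f))
C(a, g) = -a
(r(6) + C(b, 6))*80 = (2*6/(-1 + 6) - 1*3)*80 = (2*6/5 - 3)*80 = (2*6*(1/5) - 3)*80 = (12/5 - 3)*80 = -3/5*80 = -48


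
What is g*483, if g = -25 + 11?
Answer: -6762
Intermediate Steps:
g = -14
g*483 = -14*483 = -6762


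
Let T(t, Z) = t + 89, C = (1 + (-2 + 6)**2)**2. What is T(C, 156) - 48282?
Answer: -47904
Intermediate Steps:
C = 289 (C = (1 + 4**2)**2 = (1 + 16)**2 = 17**2 = 289)
T(t, Z) = 89 + t
T(C, 156) - 48282 = (89 + 289) - 48282 = 378 - 48282 = -47904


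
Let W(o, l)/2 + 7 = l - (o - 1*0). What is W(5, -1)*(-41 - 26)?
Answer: 1742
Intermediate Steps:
W(o, l) = -14 - 2*o + 2*l (W(o, l) = -14 + 2*(l - (o - 1*0)) = -14 + 2*(l - (o + 0)) = -14 + 2*(l - o) = -14 + (-2*o + 2*l) = -14 - 2*o + 2*l)
W(5, -1)*(-41 - 26) = (-14 - 2*5 + 2*(-1))*(-41 - 26) = (-14 - 10 - 2)*(-67) = -26*(-67) = 1742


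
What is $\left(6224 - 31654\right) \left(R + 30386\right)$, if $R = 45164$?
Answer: $-1921236500$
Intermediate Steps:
$\left(6224 - 31654\right) \left(R + 30386\right) = \left(6224 - 31654\right) \left(45164 + 30386\right) = \left(-25430\right) 75550 = -1921236500$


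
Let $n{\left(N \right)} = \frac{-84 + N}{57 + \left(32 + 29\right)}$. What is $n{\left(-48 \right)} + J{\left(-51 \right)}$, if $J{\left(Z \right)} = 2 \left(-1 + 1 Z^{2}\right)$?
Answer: $\frac{306734}{59} \approx 5198.9$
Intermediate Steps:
$n{\left(N \right)} = - \frac{42}{59} + \frac{N}{118}$ ($n{\left(N \right)} = \frac{-84 + N}{57 + 61} = \frac{-84 + N}{118} = \left(-84 + N\right) \frac{1}{118} = - \frac{42}{59} + \frac{N}{118}$)
$J{\left(Z \right)} = -2 + 2 Z^{2}$ ($J{\left(Z \right)} = 2 \left(-1 + Z^{2}\right) = -2 + 2 Z^{2}$)
$n{\left(-48 \right)} + J{\left(-51 \right)} = \left(- \frac{42}{59} + \frac{1}{118} \left(-48\right)\right) - \left(2 - 2 \left(-51\right)^{2}\right) = \left(- \frac{42}{59} - \frac{24}{59}\right) + \left(-2 + 2 \cdot 2601\right) = - \frac{66}{59} + \left(-2 + 5202\right) = - \frac{66}{59} + 5200 = \frac{306734}{59}$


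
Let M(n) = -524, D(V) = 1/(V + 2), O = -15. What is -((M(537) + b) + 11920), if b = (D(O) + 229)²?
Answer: -10782500/169 ≈ -63802.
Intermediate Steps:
D(V) = 1/(2 + V)
b = 8856576/169 (b = (1/(2 - 15) + 229)² = (1/(-13) + 229)² = (-1/13 + 229)² = (2976/13)² = 8856576/169 ≈ 52406.)
-((M(537) + b) + 11920) = -((-524 + 8856576/169) + 11920) = -(8768020/169 + 11920) = -1*10782500/169 = -10782500/169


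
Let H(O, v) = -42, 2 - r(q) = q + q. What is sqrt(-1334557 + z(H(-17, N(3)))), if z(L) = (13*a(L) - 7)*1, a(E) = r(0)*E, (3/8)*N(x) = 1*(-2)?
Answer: 2*I*sqrt(333914) ≈ 1155.7*I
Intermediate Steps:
N(x) = -16/3 (N(x) = 8*(1*(-2))/3 = (8/3)*(-2) = -16/3)
r(q) = 2 - 2*q (r(q) = 2 - (q + q) = 2 - 2*q)
a(E) = 2*E (a(E) = (2 - 2*0)*E = (2 + 0)*E = 2*E)
z(L) = -7 + 26*L (z(L) = (13*(2*L) - 7)*1 = (26*L - 7)*1 = (-7 + 26*L)*1 = -7 + 26*L)
sqrt(-1334557 + z(H(-17, N(3)))) = sqrt(-1334557 + (-7 + 26*(-42))) = sqrt(-1334557 + (-7 - 1092)) = sqrt(-1334557 - 1099) = sqrt(-1335656) = 2*I*sqrt(333914)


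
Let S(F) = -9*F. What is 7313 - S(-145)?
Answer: 6008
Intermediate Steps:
7313 - S(-145) = 7313 - (-9)*(-145) = 7313 - 1*1305 = 7313 - 1305 = 6008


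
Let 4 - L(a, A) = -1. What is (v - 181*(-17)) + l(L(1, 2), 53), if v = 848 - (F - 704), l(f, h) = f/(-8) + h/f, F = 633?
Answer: 160239/40 ≈ 4006.0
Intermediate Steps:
L(a, A) = 5 (L(a, A) = 4 - 1*(-1) = 4 + 1 = 5)
l(f, h) = -f/8 + h/f (l(f, h) = f*(-⅛) + h/f = -f/8 + h/f)
v = 919 (v = 848 - (633 - 704) = 848 - 1*(-71) = 848 + 71 = 919)
(v - 181*(-17)) + l(L(1, 2), 53) = (919 - 181*(-17)) + (-⅛*5 + 53/5) = (919 + 3077) + (-5/8 + 53*(⅕)) = 3996 + (-5/8 + 53/5) = 3996 + 399/40 = 160239/40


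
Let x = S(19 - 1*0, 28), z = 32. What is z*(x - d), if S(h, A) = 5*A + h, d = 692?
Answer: -17056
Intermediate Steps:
S(h, A) = h + 5*A
x = 159 (x = (19 - 1*0) + 5*28 = (19 + 0) + 140 = 19 + 140 = 159)
z*(x - d) = 32*(159 - 1*692) = 32*(159 - 692) = 32*(-533) = -17056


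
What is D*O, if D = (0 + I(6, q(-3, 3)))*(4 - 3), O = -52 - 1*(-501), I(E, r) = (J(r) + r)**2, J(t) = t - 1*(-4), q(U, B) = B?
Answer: 44900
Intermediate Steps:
J(t) = 4 + t (J(t) = t + 4 = 4 + t)
I(E, r) = (4 + 2*r)**2 (I(E, r) = ((4 + r) + r)**2 = (4 + 2*r)**2)
O = 449 (O = -52 + 501 = 449)
D = 100 (D = (0 + 4*(2 + 3)**2)*(4 - 3) = (0 + 4*5**2)*1 = (0 + 4*25)*1 = (0 + 100)*1 = 100*1 = 100)
D*O = 100*449 = 44900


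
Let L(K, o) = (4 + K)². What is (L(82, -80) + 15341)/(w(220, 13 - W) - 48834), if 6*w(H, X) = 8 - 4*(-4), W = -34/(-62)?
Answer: -22737/48830 ≈ -0.46564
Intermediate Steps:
W = 17/31 (W = -34*(-1/62) = 17/31 ≈ 0.54839)
w(H, X) = 4 (w(H, X) = (8 - 4*(-4))/6 = (8 + 16)/6 = (⅙)*24 = 4)
(L(82, -80) + 15341)/(w(220, 13 - W) - 48834) = ((4 + 82)² + 15341)/(4 - 48834) = (86² + 15341)/(-48830) = (7396 + 15341)*(-1/48830) = 22737*(-1/48830) = -22737/48830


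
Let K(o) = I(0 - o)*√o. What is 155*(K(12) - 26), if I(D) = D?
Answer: -4030 - 3720*√3 ≈ -10473.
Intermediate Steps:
K(o) = -o^(3/2) (K(o) = (0 - o)*√o = (-o)*√o = -o^(3/2))
155*(K(12) - 26) = 155*(-12^(3/2) - 26) = 155*(-24*√3 - 26) = 155*(-26 - 24*√3) = -4030 - 3720*√3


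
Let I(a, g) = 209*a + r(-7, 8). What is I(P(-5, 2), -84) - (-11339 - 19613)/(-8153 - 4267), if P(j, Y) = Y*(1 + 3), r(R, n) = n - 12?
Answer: 5171402/3105 ≈ 1665.5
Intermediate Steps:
r(R, n) = -12 + n
P(j, Y) = 4*Y (P(j, Y) = Y*4 = 4*Y)
I(a, g) = -4 + 209*a (I(a, g) = 209*a + (-12 + 8) = 209*a - 4 = -4 + 209*a)
I(P(-5, 2), -84) - (-11339 - 19613)/(-8153 - 4267) = (-4 + 209*(4*2)) - (-11339 - 19613)/(-8153 - 4267) = (-4 + 209*8) - (-30952)/(-12420) = (-4 + 1672) - (-30952)*(-1)/12420 = 1668 - 1*7738/3105 = 1668 - 7738/3105 = 5171402/3105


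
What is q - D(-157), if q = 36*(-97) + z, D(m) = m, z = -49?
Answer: -3384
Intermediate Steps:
q = -3541 (q = 36*(-97) - 49 = -3492 - 49 = -3541)
q - D(-157) = -3541 - 1*(-157) = -3541 + 157 = -3384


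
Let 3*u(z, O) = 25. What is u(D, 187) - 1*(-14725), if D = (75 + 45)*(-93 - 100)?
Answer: 44200/3 ≈ 14733.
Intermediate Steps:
D = -23160 (D = 120*(-193) = -23160)
u(z, O) = 25/3 (u(z, O) = (1/3)*25 = 25/3)
u(D, 187) - 1*(-14725) = 25/3 - 1*(-14725) = 25/3 + 14725 = 44200/3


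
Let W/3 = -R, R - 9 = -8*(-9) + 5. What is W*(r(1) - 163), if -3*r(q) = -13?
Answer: 40936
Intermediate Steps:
r(q) = 13/3 (r(q) = -⅓*(-13) = 13/3)
R = 86 (R = 9 + (-8*(-9) + 5) = 9 + (72 + 5) = 9 + 77 = 86)
W = -258 (W = 3*(-1*86) = 3*(-86) = -258)
W*(r(1) - 163) = -258*(13/3 - 163) = -258*(-476/3) = 40936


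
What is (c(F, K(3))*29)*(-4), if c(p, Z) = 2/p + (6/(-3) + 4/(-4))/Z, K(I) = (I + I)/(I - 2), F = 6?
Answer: 58/3 ≈ 19.333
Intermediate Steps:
K(I) = 2*I/(-2 + I) (K(I) = (2*I)/(-2 + I) = 2*I/(-2 + I))
c(p, Z) = -3/Z + 2/p (c(p, Z) = 2/p + (6*(-1/3) + 4*(-1/4))/Z = 2/p + (-2 - 1)/Z = 2/p - 3/Z = -3/Z + 2/p)
(c(F, K(3))*29)*(-4) = ((-3/(2*3/(-2 + 3)) + 2/6)*29)*(-4) = ((-3/(2*3/1) + 2*(1/6))*29)*(-4) = ((-3/(2*3*1) + 1/3)*29)*(-4) = ((-3/6 + 1/3)*29)*(-4) = ((-3*1/6 + 1/3)*29)*(-4) = ((-1/2 + 1/3)*29)*(-4) = -1/6*29*(-4) = -29/6*(-4) = 58/3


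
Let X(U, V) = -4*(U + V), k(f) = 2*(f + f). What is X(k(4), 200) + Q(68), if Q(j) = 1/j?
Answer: -58751/68 ≈ -863.99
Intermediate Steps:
k(f) = 4*f (k(f) = 2*(2*f) = 4*f)
X(U, V) = -4*U - 4*V
X(k(4), 200) + Q(68) = (-16*4 - 4*200) + 1/68 = (-4*16 - 800) + 1/68 = (-64 - 800) + 1/68 = -864 + 1/68 = -58751/68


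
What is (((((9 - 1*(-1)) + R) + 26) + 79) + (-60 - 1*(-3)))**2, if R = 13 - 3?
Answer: 4624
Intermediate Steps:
R = 10
(((((9 - 1*(-1)) + R) + 26) + 79) + (-60 - 1*(-3)))**2 = (((((9 - 1*(-1)) + 10) + 26) + 79) + (-60 - 1*(-3)))**2 = (((((9 + 1) + 10) + 26) + 79) + (-60 + 3))**2 = ((((10 + 10) + 26) + 79) - 57)**2 = (((20 + 26) + 79) - 57)**2 = ((46 + 79) - 57)**2 = (125 - 57)**2 = 68**2 = 4624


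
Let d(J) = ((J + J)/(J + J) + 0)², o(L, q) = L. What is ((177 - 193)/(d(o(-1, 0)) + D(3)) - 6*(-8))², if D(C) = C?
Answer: 1936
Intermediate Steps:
d(J) = 1 (d(J) = ((2*J)/((2*J)) + 0)² = ((2*J)*(1/(2*J)) + 0)² = (1 + 0)² = 1² = 1)
((177 - 193)/(d(o(-1, 0)) + D(3)) - 6*(-8))² = ((177 - 193)/(1 + 3) - 6*(-8))² = (-16/4 + 48)² = (-16*¼ + 48)² = (-4 + 48)² = 44² = 1936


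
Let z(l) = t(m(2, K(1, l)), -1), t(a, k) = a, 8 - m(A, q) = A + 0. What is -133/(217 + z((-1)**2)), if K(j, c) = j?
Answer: -133/223 ≈ -0.59641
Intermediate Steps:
m(A, q) = 8 - A (m(A, q) = 8 - (A + 0) = 8 - A)
z(l) = 6 (z(l) = 8 - 1*2 = 8 - 2 = 6)
-133/(217 + z((-1)**2)) = -133/(217 + 6) = -133/223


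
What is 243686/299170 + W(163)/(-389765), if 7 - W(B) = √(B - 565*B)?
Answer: 1899563592/2332119901 + 2*I*√22983/389765 ≈ 0.81452 + 0.00077791*I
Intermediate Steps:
W(B) = 7 - 2*√141*√(-B) (W(B) = 7 - √(B - 565*B) = 7 - √(-564*B) = 7 - 2*√141*√(-B))
243686/299170 + W(163)/(-389765) = 243686/299170 + (7 - 2*√141*√(-1*163))/(-389765) = 243686*(1/299170) + (7 - 2*√141*√(-163))*(-1/389765) = 121843/149585 + (7 - 2*√141*I*√163)*(-1/389765) = 121843/149585 + (7 - 2*I*√22983)*(-1/389765) = 121843/149585 + (-7/389765 + 2*I*√22983/389765) = 1899563592/2332119901 + 2*I*√22983/389765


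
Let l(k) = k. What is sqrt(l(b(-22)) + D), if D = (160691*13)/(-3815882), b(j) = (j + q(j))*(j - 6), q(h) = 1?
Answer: sqrt(8553870484871306)/3815882 ≈ 24.237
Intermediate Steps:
b(j) = (1 + j)*(-6 + j) (b(j) = (j + 1)*(j - 6) = (1 + j)*(-6 + j))
D = -2088983/3815882 (D = 2088983*(-1/3815882) = -2088983/3815882 ≈ -0.54744)
sqrt(l(b(-22)) + D) = sqrt((-6 + (-22)**2 - 5*(-22)) - 2088983/3815882) = sqrt((-6 + 484 + 110) - 2088983/3815882) = sqrt(588 - 2088983/3815882) = sqrt(2241649633/3815882) = sqrt(8553870484871306)/3815882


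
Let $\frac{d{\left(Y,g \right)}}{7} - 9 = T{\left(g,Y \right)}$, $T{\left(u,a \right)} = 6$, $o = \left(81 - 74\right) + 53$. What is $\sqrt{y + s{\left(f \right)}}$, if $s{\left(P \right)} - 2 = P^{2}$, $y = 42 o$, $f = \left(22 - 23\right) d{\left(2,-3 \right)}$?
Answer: $\sqrt{13547} \approx 116.39$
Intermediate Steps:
$o = 60$ ($o = 7 + 53 = 60$)
$d{\left(Y,g \right)} = 105$ ($d{\left(Y,g \right)} = 63 + 7 \cdot 6 = 63 + 42 = 105$)
$f = -105$ ($f = \left(22 - 23\right) 105 = \left(-1\right) 105 = -105$)
$y = 2520$ ($y = 42 \cdot 60 = 2520$)
$s{\left(P \right)} = 2 + P^{2}$
$\sqrt{y + s{\left(f \right)}} = \sqrt{2520 + \left(2 + \left(-105\right)^{2}\right)} = \sqrt{2520 + \left(2 + 11025\right)} = \sqrt{2520 + 11027} = \sqrt{13547}$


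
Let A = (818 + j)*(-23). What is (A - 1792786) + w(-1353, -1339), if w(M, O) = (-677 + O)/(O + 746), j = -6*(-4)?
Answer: -1074604120/593 ≈ -1.8121e+6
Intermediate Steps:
j = 24
w(M, O) = (-677 + O)/(746 + O)
A = -19366 (A = (818 + 24)*(-23) = 842*(-23) = -19366)
(A - 1792786) + w(-1353, -1339) = (-19366 - 1792786) + (-677 - 1339)/(746 - 1339) = -1812152 - 2016/(-593) = -1812152 - 1/593*(-2016) = -1812152 + 2016/593 = -1074604120/593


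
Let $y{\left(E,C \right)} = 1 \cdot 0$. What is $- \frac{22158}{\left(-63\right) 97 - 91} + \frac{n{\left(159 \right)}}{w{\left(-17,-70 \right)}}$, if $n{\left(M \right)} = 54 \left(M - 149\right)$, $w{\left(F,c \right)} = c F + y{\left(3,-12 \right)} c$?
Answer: $\frac{212265}{52717} \approx 4.0265$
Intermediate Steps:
$y{\left(E,C \right)} = 0$
$w{\left(F,c \right)} = F c$ ($w{\left(F,c \right)} = c F + 0 c = F c + 0 = F c$)
$n{\left(M \right)} = -8046 + 54 M$ ($n{\left(M \right)} = 54 \left(-149 + M\right) = -8046 + 54 M$)
$- \frac{22158}{\left(-63\right) 97 - 91} + \frac{n{\left(159 \right)}}{w{\left(-17,-70 \right)}} = - \frac{22158}{\left(-63\right) 97 - 91} + \frac{-8046 + 54 \cdot 159}{\left(-17\right) \left(-70\right)} = - \frac{22158}{-6111 - 91} + \frac{-8046 + 8586}{1190} = - \frac{22158}{-6202} + 540 \cdot \frac{1}{1190} = \left(-22158\right) \left(- \frac{1}{6202}\right) + \frac{54}{119} = \frac{11079}{3101} + \frac{54}{119} = \frac{212265}{52717}$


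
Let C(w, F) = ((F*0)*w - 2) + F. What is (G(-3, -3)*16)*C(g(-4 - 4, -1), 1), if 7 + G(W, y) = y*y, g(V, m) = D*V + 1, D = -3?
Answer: -32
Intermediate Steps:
g(V, m) = 1 - 3*V (g(V, m) = -3*V + 1 = 1 - 3*V)
C(w, F) = -2 + F (C(w, F) = (0*w - 2) + F = (0 - 2) + F = -2 + F)
G(W, y) = -7 + y² (G(W, y) = -7 + y*y = -7 + y²)
(G(-3, -3)*16)*C(g(-4 - 4, -1), 1) = ((-7 + (-3)²)*16)*(-2 + 1) = ((-7 + 9)*16)*(-1) = (2*16)*(-1) = 32*(-1) = -32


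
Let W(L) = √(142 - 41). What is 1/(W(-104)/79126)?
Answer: 79126*√101/101 ≈ 7873.3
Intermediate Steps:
W(L) = √101
1/(W(-104)/79126) = 1/(√101/79126) = 79126*√101/101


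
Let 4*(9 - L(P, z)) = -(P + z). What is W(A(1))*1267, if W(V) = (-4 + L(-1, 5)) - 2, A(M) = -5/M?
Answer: 5068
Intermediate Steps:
L(P, z) = 9 + P/4 + z/4 (L(P, z) = 9 - (-1)*(P + z)/4 = 9 - (-P - z)/4 = 9 + (P/4 + z/4) = 9 + P/4 + z/4)
W(V) = 4 (W(V) = (-4 + (9 + (1/4)*(-1) + (1/4)*5)) - 2 = (-4 + (9 - 1/4 + 5/4)) - 2 = (-4 + 10) - 2 = 6 - 2 = 4)
W(A(1))*1267 = 4*1267 = 5068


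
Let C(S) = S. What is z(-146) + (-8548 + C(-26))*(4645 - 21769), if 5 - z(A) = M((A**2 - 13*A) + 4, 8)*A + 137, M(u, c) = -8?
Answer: 146819876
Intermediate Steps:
z(A) = -132 + 8*A (z(A) = 5 - (-8*A + 137) = 5 - (137 - 8*A) = 5 + (-137 + 8*A) = -132 + 8*A)
z(-146) + (-8548 + C(-26))*(4645 - 21769) = (-132 + 8*(-146)) + (-8548 - 26)*(4645 - 21769) = (-132 - 1168) - 8574*(-17124) = -1300 + 146821176 = 146819876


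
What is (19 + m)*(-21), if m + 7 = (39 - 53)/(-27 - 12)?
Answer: -3374/13 ≈ -259.54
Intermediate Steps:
m = -259/39 (m = -7 + (39 - 53)/(-27 - 12) = -7 - 14/(-39) = -7 - 14*(-1/39) = -7 + 14/39 = -259/39 ≈ -6.6410)
(19 + m)*(-21) = (19 - 259/39)*(-21) = (482/39)*(-21) = -3374/13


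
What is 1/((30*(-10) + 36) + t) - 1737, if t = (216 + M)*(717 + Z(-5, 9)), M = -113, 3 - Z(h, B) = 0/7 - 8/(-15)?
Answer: -1923928977/1107616 ≈ -1737.0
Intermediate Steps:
Z(h, B) = 37/15 (Z(h, B) = 3 - (0/7 - 8/(-15)) = 3 - (0*(1/7) - 8*(-1/15)) = 3 - (0 + 8/15) = 3 - 1*8/15 = 3 - 8/15 = 37/15)
t = 1111576/15 (t = (216 - 113)*(717 + 37/15) = 103*(10792/15) = 1111576/15 ≈ 74105.)
1/((30*(-10) + 36) + t) - 1737 = 1/((30*(-10) + 36) + 1111576/15) - 1737 = 1/((-300 + 36) + 1111576/15) - 1737 = 1/(-264 + 1111576/15) - 1737 = 1/(1107616/15) - 1737 = 15/1107616 - 1737 = -1923928977/1107616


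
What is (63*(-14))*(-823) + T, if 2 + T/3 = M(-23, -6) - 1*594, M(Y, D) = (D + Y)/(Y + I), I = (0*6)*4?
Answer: 16654341/23 ≈ 7.2410e+5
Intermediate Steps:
I = 0 (I = 0*4 = 0)
M(Y, D) = (D + Y)/Y (M(Y, D) = (D + Y)/(Y + 0) = (D + Y)/Y)
T = -41037/23 (T = -6 + 3*((-6 - 23)/(-23) - 1*594) = -6 + 3*(-1/23*(-29) - 594) = -6 + 3*(29/23 - 594) = -6 + 3*(-13633/23) = -6 - 40899/23 = -41037/23 ≈ -1784.2)
(63*(-14))*(-823) + T = (63*(-14))*(-823) - 41037/23 = -882*(-823) - 41037/23 = 725886 - 41037/23 = 16654341/23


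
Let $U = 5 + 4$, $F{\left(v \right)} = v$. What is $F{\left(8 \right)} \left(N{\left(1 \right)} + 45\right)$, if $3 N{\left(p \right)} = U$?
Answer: $384$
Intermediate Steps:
$U = 9$
$N{\left(p \right)} = 3$ ($N{\left(p \right)} = \frac{1}{3} \cdot 9 = 3$)
$F{\left(8 \right)} \left(N{\left(1 \right)} + 45\right) = 8 \left(3 + 45\right) = 8 \cdot 48 = 384$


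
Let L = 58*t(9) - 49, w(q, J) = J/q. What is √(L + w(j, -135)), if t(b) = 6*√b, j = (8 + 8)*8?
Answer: 5*√10178/16 ≈ 31.527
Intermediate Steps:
j = 128 (j = 16*8 = 128)
L = 995 (L = 58*(6*√9) - 49 = 58*(6*3) - 49 = 58*18 - 49 = 1044 - 49 = 995)
√(L + w(j, -135)) = √(995 - 135/128) = √(127225/128) = 5*√10178/16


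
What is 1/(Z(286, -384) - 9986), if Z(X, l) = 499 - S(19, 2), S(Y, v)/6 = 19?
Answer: -1/9601 ≈ -0.00010416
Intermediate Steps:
S(Y, v) = 114 (S(Y, v) = 6*19 = 114)
Z(X, l) = 385 (Z(X, l) = 499 - 1*114 = 499 - 114 = 385)
1/(Z(286, -384) - 9986) = 1/(385 - 9986) = 1/(-9601) = -1/9601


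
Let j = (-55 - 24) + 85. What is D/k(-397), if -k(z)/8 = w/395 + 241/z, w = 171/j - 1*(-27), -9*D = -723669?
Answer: 37827384745/1755876 ≈ 21543.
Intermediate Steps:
D = 241223/3 (D = -1/9*(-723669) = 241223/3 ≈ 80408.)
j = 6 (j = -79 + 85 = 6)
w = 111/2 (w = 171/6 - 1*(-27) = 171*(1/6) + 27 = 57/2 + 27 = 111/2 ≈ 55.500)
k(z) = -444/395 - 1928/z (k(z) = -8*((111/2)/395 + 241/z) = -8*((111/2)*(1/395) + 241/z) = -8*(111/790 + 241/z) = -444/395 - 1928/z)
D/k(-397) = 241223/(3*(-444/395 - 1928/(-397))) = 241223/(3*(-444/395 - 1928*(-1/397))) = 241223/(3*(-444/395 + 1928/397)) = 241223/(3*(585292/156815)) = (241223/3)*(156815/585292) = 37827384745/1755876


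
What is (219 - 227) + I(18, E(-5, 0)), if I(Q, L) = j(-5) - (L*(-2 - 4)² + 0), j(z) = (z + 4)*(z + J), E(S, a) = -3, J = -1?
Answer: 106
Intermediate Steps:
j(z) = (-1 + z)*(4 + z) (j(z) = (z + 4)*(z - 1) = (4 + z)*(-1 + z) = (-1 + z)*(4 + z))
I(Q, L) = 6 - 36*L (I(Q, L) = (-4 + (-5)² + 3*(-5)) - (L*(-2 - 4)² + 0) = (-4 + 25 - 15) - (L*(-6)² + 0) = 6 - (L*36 + 0) = 6 - (36*L + 0) = 6 - 36*L)
(219 - 227) + I(18, E(-5, 0)) = (219 - 227) + (6 - 36*(-3)) = -8 + (6 + 108) = -8 + 114 = 106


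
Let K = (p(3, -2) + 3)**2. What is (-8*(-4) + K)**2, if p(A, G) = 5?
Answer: 9216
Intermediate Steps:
K = 64 (K = (5 + 3)**2 = 8**2 = 64)
(-8*(-4) + K)**2 = (-8*(-4) + 64)**2 = (32 + 64)**2 = 96**2 = 9216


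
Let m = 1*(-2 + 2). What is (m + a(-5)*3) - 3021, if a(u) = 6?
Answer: -3003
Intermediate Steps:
m = 0 (m = 1*0 = 0)
(m + a(-5)*3) - 3021 = (0 + 6*3) - 3021 = (0 + 18) - 3021 = 18 - 3021 = -3003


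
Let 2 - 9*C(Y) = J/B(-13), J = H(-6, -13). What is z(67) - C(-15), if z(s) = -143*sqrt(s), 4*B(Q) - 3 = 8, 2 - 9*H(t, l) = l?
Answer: -46/297 - 143*sqrt(67) ≈ -1170.7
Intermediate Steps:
H(t, l) = 2/9 - l/9
J = 5/3 (J = 2/9 - 1/9*(-13) = 2/9 + 13/9 = 5/3 ≈ 1.6667)
B(Q) = 11/4 (B(Q) = 3/4 + (1/4)*8 = 3/4 + 2 = 11/4)
C(Y) = 46/297 (C(Y) = 2/9 - 5/(27*11/4) = 2/9 - 5*4/(27*11) = 2/9 - 1/9*20/33 = 2/9 - 20/297 = 46/297)
z(s) = -143*sqrt(s)
z(67) - C(-15) = -143*sqrt(67) - 1*46/297 = -143*sqrt(67) - 46/297 = -46/297 - 143*sqrt(67)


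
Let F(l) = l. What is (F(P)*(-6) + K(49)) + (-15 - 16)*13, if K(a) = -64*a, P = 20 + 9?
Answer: -3713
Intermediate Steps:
P = 29
(F(P)*(-6) + K(49)) + (-15 - 16)*13 = (29*(-6) - 64*49) + (-15 - 16)*13 = (-174 - 3136) - 31*13 = -3310 - 403 = -3713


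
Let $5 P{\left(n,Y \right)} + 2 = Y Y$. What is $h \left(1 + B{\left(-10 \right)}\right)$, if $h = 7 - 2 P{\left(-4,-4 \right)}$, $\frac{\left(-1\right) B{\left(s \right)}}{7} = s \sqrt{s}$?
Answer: $\frac{7}{5} + 98 i \sqrt{10} \approx 1.4 + 309.9 i$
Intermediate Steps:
$B{\left(s \right)} = - 7 s^{\frac{3}{2}}$ ($B{\left(s \right)} = - 7 s \sqrt{s} = - 7 s^{\frac{3}{2}}$)
$P{\left(n,Y \right)} = - \frac{2}{5} + \frac{Y^{2}}{5}$ ($P{\left(n,Y \right)} = - \frac{2}{5} + \frac{Y Y}{5} = - \frac{2}{5} + \frac{Y^{2}}{5}$)
$h = \frac{7}{5}$ ($h = 7 - 2 \left(- \frac{2}{5} + \frac{\left(-4\right)^{2}}{5}\right) = 7 - 2 \left(- \frac{2}{5} + \frac{1}{5} \cdot 16\right) = 7 - 2 \left(- \frac{2}{5} + \frac{16}{5}\right) = 7 - \frac{28}{5} = \frac{7}{5} \approx 1.4$)
$h \left(1 + B{\left(-10 \right)}\right) = \frac{7 \left(1 - 7 \left(-10\right)^{\frac{3}{2}}\right)}{5} = \frac{7 \left(1 - 7 \left(- 10 i \sqrt{10}\right)\right)}{5} = \frac{7 \left(1 + 70 i \sqrt{10}\right)}{5} = \frac{7}{5} + 98 i \sqrt{10}$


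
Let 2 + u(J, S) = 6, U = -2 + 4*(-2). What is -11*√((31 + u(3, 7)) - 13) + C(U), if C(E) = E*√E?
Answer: -11*√22 - 10*I*√10 ≈ -51.595 - 31.623*I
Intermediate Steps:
U = -10 (U = -2 - 8 = -10)
u(J, S) = 4 (u(J, S) = -2 + 6 = 4)
C(E) = E^(3/2)
-11*√((31 + u(3, 7)) - 13) + C(U) = -11*√((31 + 4) - 13) + (-10)^(3/2) = -11*√(35 - 13) - 10*I*√10 = -11*√22 - 10*I*√10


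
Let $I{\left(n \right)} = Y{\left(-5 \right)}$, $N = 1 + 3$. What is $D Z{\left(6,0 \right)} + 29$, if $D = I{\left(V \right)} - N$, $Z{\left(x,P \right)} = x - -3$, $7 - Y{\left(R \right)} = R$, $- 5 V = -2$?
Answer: $101$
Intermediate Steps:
$V = \frac{2}{5}$ ($V = \left(- \frac{1}{5}\right) \left(-2\right) = \frac{2}{5} \approx 0.4$)
$Y{\left(R \right)} = 7 - R$
$Z{\left(x,P \right)} = 3 + x$ ($Z{\left(x,P \right)} = x + 3 = 3 + x$)
$N = 4$
$I{\left(n \right)} = 12$ ($I{\left(n \right)} = 7 - -5 = 7 + 5 = 12$)
$D = 8$ ($D = 12 - 4 = 8$)
$D Z{\left(6,0 \right)} + 29 = 8 \left(3 + 6\right) + 29 = 8 \cdot 9 + 29 = 72 + 29 = 101$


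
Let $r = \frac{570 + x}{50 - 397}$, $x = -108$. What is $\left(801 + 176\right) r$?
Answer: $- \frac{451374}{347} \approx -1300.8$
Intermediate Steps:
$r = - \frac{462}{347}$ ($r = \frac{570 - 108}{50 - 397} = \frac{462}{-347} = 462 \left(- \frac{1}{347}\right) = - \frac{462}{347} \approx -1.3314$)
$\left(801 + 176\right) r = \left(801 + 176\right) \left(- \frac{462}{347}\right) = 977 \left(- \frac{462}{347}\right) = - \frac{451374}{347}$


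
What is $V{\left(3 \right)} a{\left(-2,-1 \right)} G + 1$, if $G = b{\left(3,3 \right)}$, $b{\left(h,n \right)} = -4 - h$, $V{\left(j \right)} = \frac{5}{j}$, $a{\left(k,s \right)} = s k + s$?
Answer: $- \frac{32}{3} \approx -10.667$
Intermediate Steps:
$a{\left(k,s \right)} = s + k s$ ($a{\left(k,s \right)} = k s + s = s + k s$)
$G = -7$ ($G = -4 - 3 = -7$)
$V{\left(3 \right)} a{\left(-2,-1 \right)} G + 1 = \frac{5}{3} \left(- (1 - 2)\right) \left(-7\right) + 1 = 5 \cdot \frac{1}{3} \left(\left(-1\right) \left(-1\right)\right) \left(-7\right) + 1 = \frac{5}{3} \cdot 1 \left(-7\right) + 1 = \frac{5}{3} \left(-7\right) + 1 = - \frac{35}{3} + 1 = - \frac{32}{3}$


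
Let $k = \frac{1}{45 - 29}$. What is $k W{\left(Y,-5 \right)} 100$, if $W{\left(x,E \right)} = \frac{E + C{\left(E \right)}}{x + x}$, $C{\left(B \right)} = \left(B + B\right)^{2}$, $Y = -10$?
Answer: $- \frac{475}{16} \approx -29.688$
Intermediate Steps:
$C{\left(B \right)} = 4 B^{2}$ ($C{\left(B \right)} = \left(2 B\right)^{2} = 4 B^{2}$)
$k = \frac{1}{16} \approx 0.0625$
$W{\left(x,E \right)} = \frac{E + 4 E^{2}}{2 x}$ ($W{\left(x,E \right)} = \frac{E + 4 E^{2}}{x + x} = \frac{E + 4 E^{2}}{2 x}$)
$k W{\left(Y,-5 \right)} 100 = \frac{\frac{1}{2} \left(-5\right) \frac{1}{-10} \left(1 + 4 \left(-5\right)\right)}{16} \cdot 100 = \frac{\frac{1}{2} \left(-5\right) \left(- \frac{1}{10}\right) \left(1 - 20\right)}{16} \cdot 100 = \frac{\frac{1}{2} \left(-5\right) \left(- \frac{1}{10}\right) \left(-19\right)}{16} \cdot 100 = \frac{1}{16} \left(- \frac{19}{4}\right) 100 = \left(- \frac{19}{64}\right) 100 = - \frac{475}{16}$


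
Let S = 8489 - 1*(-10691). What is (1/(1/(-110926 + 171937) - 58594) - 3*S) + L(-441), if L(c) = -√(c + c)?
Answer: -205698510849831/3574878533 - 21*I*√2 ≈ -57540.0 - 29.698*I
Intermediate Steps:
S = 19180 (S = 8489 + 10691 = 19180)
L(c) = -√2*√c (L(c) = -√(2*c) = -√2*√c)
(1/(1/(-110926 + 171937) - 58594) - 3*S) + L(-441) = (1/(1/(-110926 + 171937) - 58594) - 3*19180) - √2*√(-441) = (1/(1/61011 - 58594) - 57540) - √2*21*I = (1/(1/61011 - 58594) - 57540) - 21*I*√2 = (1/(-3574878533/61011) - 57540) - 21*I*√2 = (-61011/3574878533 - 57540) - 21*I*√2 = -205698510849831/3574878533 - 21*I*√2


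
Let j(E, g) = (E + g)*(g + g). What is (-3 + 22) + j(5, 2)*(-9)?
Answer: -233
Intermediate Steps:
j(E, g) = 2*g*(E + g) (j(E, g) = (E + g)*(2*g) = 2*g*(E + g))
(-3 + 22) + j(5, 2)*(-9) = (-3 + 22) + (2*2*(5 + 2))*(-9) = 19 + (2*2*7)*(-9) = 19 + 28*(-9) = 19 - 252 = -233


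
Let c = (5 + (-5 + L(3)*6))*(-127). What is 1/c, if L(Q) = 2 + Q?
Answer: -1/3810 ≈ -0.00026247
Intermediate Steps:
c = -3810 (c = (5 + (-5 + (2 + 3)*6))*(-127) = (5 + (-5 + 5*6))*(-127) = (5 + (-5 + 30))*(-127) = (5 + 25)*(-127) = 30*(-127) = -3810)
1/c = 1/(-3810) = -1/3810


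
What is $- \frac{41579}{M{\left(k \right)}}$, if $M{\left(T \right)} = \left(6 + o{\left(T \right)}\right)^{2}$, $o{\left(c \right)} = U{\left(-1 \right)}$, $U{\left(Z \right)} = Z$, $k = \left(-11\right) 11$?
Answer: $- \frac{41579}{25} \approx -1663.2$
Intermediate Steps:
$k = -121$
$o{\left(c \right)} = -1$
$M{\left(T \right)} = 25$ ($M{\left(T \right)} = \left(6 - 1\right)^{2} = 5^{2} = 25$)
$- \frac{41579}{M{\left(k \right)}} = - \frac{41579}{25}$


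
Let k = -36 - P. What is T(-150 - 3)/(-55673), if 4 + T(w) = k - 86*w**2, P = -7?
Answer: 2013207/55673 ≈ 36.161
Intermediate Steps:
k = -29 (k = -36 - 1*(-7) = -36 + 7 = -29)
T(w) = -33 - 86*w**2 (T(w) = -4 + (-29 - 86*w**2) = -33 - 86*w**2)
T(-150 - 3)/(-55673) = (-33 - 86*(-150 - 3)**2)/(-55673) = (-33 - 86*(-153)**2)*(-1/55673) = (-33 - 86*23409)*(-1/55673) = (-33 - 2013174)*(-1/55673) = -2013207*(-1/55673) = 2013207/55673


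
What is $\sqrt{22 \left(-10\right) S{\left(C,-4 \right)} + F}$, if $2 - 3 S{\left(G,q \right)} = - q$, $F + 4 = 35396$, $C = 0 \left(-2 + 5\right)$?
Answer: $\frac{2 \sqrt{79962}}{3} \approx 188.52$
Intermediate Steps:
$C = 0$ ($C = 0 \cdot 3 = 0$)
$F = 35392$ ($F = -4 + 35396 = 35392$)
$S{\left(G,q \right)} = \frac{2}{3} + \frac{q}{3}$ ($S{\left(G,q \right)} = \frac{2}{3} - \frac{\left(-1\right) q}{3} = \frac{2}{3} + \frac{q}{3}$)
$\sqrt{22 \left(-10\right) S{\left(C,-4 \right)} + F} = \sqrt{22 \left(-10\right) \left(\frac{2}{3} + \frac{1}{3} \left(-4\right)\right) + 35392} = \sqrt{- 220 \left(\frac{2}{3} - \frac{4}{3}\right) + 35392} = \sqrt{\left(-220\right) \left(- \frac{2}{3}\right) + 35392} = \sqrt{\frac{440}{3} + 35392} = \sqrt{\frac{106616}{3}} = \frac{2 \sqrt{79962}}{3}$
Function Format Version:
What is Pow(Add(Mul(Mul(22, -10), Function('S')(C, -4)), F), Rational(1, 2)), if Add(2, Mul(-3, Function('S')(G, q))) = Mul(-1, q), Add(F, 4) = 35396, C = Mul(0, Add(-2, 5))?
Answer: Mul(Rational(2, 3), Pow(79962, Rational(1, 2))) ≈ 188.52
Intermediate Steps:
C = 0 (C = Mul(0, 3) = 0)
F = 35392 (F = Add(-4, 35396) = 35392)
Function('S')(G, q) = Add(Rational(2, 3), Mul(Rational(1, 3), q)) (Function('S')(G, q) = Add(Rational(2, 3), Mul(Rational(-1, 3), Mul(-1, q))) = Add(Rational(2, 3), Mul(Rational(1, 3), q)))
Pow(Add(Mul(Mul(22, -10), Function('S')(C, -4)), F), Rational(1, 2)) = Pow(Add(Mul(Mul(22, -10), Add(Rational(2, 3), Mul(Rational(1, 3), -4))), 35392), Rational(1, 2)) = Pow(Add(Mul(-220, Add(Rational(2, 3), Rational(-4, 3))), 35392), Rational(1, 2)) = Pow(Add(Mul(-220, Rational(-2, 3)), 35392), Rational(1, 2)) = Pow(Add(Rational(440, 3), 35392), Rational(1, 2)) = Pow(Rational(106616, 3), Rational(1, 2)) = Mul(Rational(2, 3), Pow(79962, Rational(1, 2)))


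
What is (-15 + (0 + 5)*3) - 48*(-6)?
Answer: 288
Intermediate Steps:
(-15 + (0 + 5)*3) - 48*(-6) = (-15 + 5*3) + 288 = (-15 + 15) + 288 = 0 + 288 = 288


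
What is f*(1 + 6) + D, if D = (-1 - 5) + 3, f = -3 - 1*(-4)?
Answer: 4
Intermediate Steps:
f = 1 (f = -3 + 4 = 1)
D = -3 (D = -6 + 3 = -3)
f*(1 + 6) + D = 1*(1 + 6) - 3 = 1*7 - 3 = 7 - 3 = 4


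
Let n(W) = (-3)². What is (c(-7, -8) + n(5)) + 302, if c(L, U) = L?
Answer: 304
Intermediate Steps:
n(W) = 9
(c(-7, -8) + n(5)) + 302 = (-7 + 9) + 302 = 2 + 302 = 304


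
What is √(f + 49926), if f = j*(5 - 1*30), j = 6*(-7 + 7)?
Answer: √49926 ≈ 223.44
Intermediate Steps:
j = 0 (j = 6*0 = 0)
f = 0 (f = 0*(5 - 1*30) = 0*(5 - 30) = 0*(-25) = 0)
√(f + 49926) = √(0 + 49926) = √49926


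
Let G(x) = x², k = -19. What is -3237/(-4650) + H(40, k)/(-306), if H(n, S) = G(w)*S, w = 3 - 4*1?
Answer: 89906/118575 ≈ 0.75822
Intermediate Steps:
w = -1 (w = 3 - 4 = -1)
H(n, S) = S (H(n, S) = (-1)²*S = 1*S = S)
-3237/(-4650) + H(40, k)/(-306) = -3237/(-4650) - 19/(-306) = -3237*(-1/4650) - 19*(-1/306) = 1079/1550 + 19/306 = 89906/118575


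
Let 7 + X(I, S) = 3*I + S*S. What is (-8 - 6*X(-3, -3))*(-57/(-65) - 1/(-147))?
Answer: 287096/9555 ≈ 30.047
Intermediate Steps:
X(I, S) = -7 + S**2 + 3*I (X(I, S) = -7 + (3*I + S*S) = -7 + (3*I + S**2) = -7 + (S**2 + 3*I) = -7 + S**2 + 3*I)
(-8 - 6*X(-3, -3))*(-57/(-65) - 1/(-147)) = (-8 - 6*(-7 + (-3)**2 + 3*(-3)))*(-57/(-65) - 1/(-147)) = (-8 - 6*(-7 + 9 - 9))*(-57*(-1/65) - 1*(-1/147)) = (-8 - 6*(-7))*(57/65 + 1/147) = (-8 + 42)*(8444/9555) = 34*(8444/9555) = 287096/9555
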